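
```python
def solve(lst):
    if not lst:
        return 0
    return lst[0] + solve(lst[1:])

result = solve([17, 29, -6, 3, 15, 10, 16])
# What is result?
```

17 + 29 + (-6) + 3 + 15 + 10 + 16 + 0 = 84

Answer: 84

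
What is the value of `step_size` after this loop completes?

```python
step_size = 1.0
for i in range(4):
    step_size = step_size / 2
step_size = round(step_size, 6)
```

Halving LR 4 times: 1 / 2^4
`step_size` takes the values: 1.0 → 0.5 → 0.25 → 0.125 → 0.0625

Answer: 0.0625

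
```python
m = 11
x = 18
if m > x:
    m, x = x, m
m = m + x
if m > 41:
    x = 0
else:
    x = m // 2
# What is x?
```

Trace:
`m = 11` → m = 11
`x = 18` → x = 18
`if m > x: ...` → m > x is False → no variable changes
`m = m + x` → m = 29
`if m > 41: ...` → m > 41 is False, take else branch → x = 14
So x = 14

Answer: 14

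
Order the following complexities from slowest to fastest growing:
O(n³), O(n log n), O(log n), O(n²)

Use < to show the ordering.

Ordered by growth rate: O(log n) < O(n log n) < O(n²) < O(n³)

Answer: O(log n) < O(n log n) < O(n²) < O(n³)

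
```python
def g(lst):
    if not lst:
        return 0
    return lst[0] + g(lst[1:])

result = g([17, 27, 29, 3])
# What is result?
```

17 + 27 + 29 + 3 + 0 = 76

Answer: 76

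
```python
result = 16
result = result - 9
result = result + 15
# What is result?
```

Trace:
`result = 16` → result = 16
`result = result - 9` → result = 7
`result = result + 15` → result = 22
So result = 22

Answer: 22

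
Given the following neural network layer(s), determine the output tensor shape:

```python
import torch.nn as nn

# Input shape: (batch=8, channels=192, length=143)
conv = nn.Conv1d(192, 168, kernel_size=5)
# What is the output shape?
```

Input: (8, 192, 143) -> Output: (8, 168, 139)

Answer: (8, 168, 139)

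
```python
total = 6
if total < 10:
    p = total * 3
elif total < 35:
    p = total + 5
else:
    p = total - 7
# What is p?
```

Trace:
`total = 6` → total = 6
`if total < 10: ...` → total < 10 is True → p = 18
So p = 18

Answer: 18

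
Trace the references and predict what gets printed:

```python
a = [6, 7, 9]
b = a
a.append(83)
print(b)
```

Key concept: basic list aliasing.
Step by step:
`a = [6, 7, 9]` → a = [6, 7, 9]
`b = a` → b = [6, 7, 9] (same object as a)
`a.append(83)` → a = [6, 7, 9, 83] (same object as b); b = [6, 7, 9, 83] (same object as a)
`print(b)` → prints [6, 7, 9, 83]

Answer: [6, 7, 9, 83]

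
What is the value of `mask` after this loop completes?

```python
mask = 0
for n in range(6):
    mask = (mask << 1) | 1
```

Build 6 consecutive 1-bits: 0b111111
`mask` takes the values: 0 → 1 → 3 → 7 → 15 → 31 → 63

Answer: 63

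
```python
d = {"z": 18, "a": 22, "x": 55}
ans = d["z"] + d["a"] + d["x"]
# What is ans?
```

Trace:
`d = {"z": 18, "a": 22, "x": 55}` → d = {'z': 18, 'a': 22, 'x': 55}
`ans = d["z"] + d["a"] + d["x"]` → ans = 95
So ans = 95

Answer: 95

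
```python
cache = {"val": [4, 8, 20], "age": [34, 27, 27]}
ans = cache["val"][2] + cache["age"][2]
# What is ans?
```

Trace:
`cache = {"val": [4, 8, 20], "age": [34, 27, 27]}` → cache = {'val': [4, 8, 20], 'age': [34, 27, 27]}
`ans = cache["val"][2] + cache["age"][2]` → ans = 47
So ans = 47

Answer: 47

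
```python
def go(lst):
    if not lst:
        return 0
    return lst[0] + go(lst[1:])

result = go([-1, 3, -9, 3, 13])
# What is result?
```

(-1) + 3 + (-9) + 3 + 13 + 0 = 9

Answer: 9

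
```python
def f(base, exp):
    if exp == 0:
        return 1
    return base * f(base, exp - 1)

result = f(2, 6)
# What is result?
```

f(2, 6) = 2 * 2 * 2 * 2 * 2 * 2 = 64

Answer: 64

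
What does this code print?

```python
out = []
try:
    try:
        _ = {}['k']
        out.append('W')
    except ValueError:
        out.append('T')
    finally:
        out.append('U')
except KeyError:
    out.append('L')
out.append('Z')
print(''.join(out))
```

Execution trace: 'U' (finally) → 'L' (outer except KeyError) → 'Z' (after the try/except). Output: ULZ

Answer: ULZ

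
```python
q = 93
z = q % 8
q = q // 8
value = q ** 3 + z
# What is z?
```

Trace:
`q = 93` → q = 93
`z = q % 8` → z = 5
`q = q // 8` → q = 11
`value = q ** 3 + z` → value = 1336
So z = 5

Answer: 5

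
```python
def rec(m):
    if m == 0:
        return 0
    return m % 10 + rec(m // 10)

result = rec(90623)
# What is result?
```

Sum of digits of 90623: 3 + 2 + 6 + 0 + 9 = 20

Answer: 20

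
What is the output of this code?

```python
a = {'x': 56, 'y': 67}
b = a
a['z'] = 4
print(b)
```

Key concept: dict aliasing.
Step by step:
`a = {'x': 56, 'y': 67}` → a = {'x': 56, 'y': 67}
`b = a` → b = {'x': 56, 'y': 67} (same object as a)
`a['z'] = 4` → a = {'x': 56, 'y': 67, 'z': 4} (same object as b); b = {'x': 56, 'y': 67, 'z': 4} (same object as a)
`print(b)` → prints {'x': 56, 'y': 67, 'z': 4}

Answer: {'x': 56, 'y': 67, 'z': 4}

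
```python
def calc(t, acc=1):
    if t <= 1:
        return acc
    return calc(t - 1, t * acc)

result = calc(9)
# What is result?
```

Accumulator trace (n, acc): (9, 1) -> (8, 9) -> (7, 72) -> (6, 504) -> (5, 3024) -> (4, 15120) -> (3, 60480) -> (2, 181440) -> (1, 362880) -> return 362880

Answer: 362880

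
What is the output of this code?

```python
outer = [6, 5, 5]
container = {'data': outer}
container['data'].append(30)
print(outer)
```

Key concept: dict holds reference to list.
Step by step:
`outer = [6, 5, 5]` → outer = [6, 5, 5]
`container = {'data': outer}` → container = {'data': [6, 5, 5]}
`container['data'].append(30)` → outer = [6, 5, 5, 30]; container = {'data': [6, 5, 5, 30]}
`print(outer)` → prints [6, 5, 5, 30]

Answer: [6, 5, 5, 30]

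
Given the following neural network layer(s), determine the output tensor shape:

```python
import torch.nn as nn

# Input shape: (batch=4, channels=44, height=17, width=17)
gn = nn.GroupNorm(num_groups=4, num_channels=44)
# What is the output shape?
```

Input: (4, 44, 17, 17) -> Output: (4, 44, 17, 17)

Answer: (4, 44, 17, 17)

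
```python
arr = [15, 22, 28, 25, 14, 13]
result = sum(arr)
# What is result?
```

Trace:
`arr = [15, 22, 28, 25, 14, 13]` → arr = [15, 22, 28, 25, 14, 13]
`result = sum(arr)` → result = 117
So result = 117

Answer: 117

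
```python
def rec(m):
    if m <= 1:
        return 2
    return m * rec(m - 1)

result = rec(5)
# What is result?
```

rec(5) = 5 * 4 * 3 * 2 * 2 = 240

Answer: 240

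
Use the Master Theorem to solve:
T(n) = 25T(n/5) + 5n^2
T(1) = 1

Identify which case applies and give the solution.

a=25, b=5, f(n)=5n^2. log_5(25) = 2. Since c=2 = 2, Case 2 applies: T(n) = Θ(n^log_b(a) · log n) = O(n^2 log n).

Answer: O(n^2 log n) - Case 2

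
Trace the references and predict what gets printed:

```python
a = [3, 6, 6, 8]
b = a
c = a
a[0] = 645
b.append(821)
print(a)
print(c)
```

Key concept: multiple aliases.
Step by step:
`a = [3, 6, 6, 8]` → a = [3, 6, 6, 8]
`b = a` → b = [3, 6, 6, 8] (same object as a)
`c = a` → c = [3, 6, 6, 8] (same object as a, b)
`a[0] = 645` → a = [645, 6, 6, 8] (same object as b, c); b = [645, 6, 6, 8] (same object as a, c); c = [645, 6, 6, 8] (same object as a, b)
`b.append(821)` → a = [645, 6, 6, 8, 821] (same object as b, c); b = [645, 6, 6, 8, 821] (same object as a, c); c = [645, 6, 6, 8, 821] (same object as a, b)
`print(a)` → prints [645, 6, 6, 8, 821]
`print(c)` → prints [645, 6, 6, 8, 821]

Answer:
[645, 6, 6, 8, 821]
[645, 6, 6, 8, 821]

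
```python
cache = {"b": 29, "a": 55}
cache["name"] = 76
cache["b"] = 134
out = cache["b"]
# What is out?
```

Trace:
`cache = {"b": 29, "a": 55}` → cache = {'b': 29, 'a': 55}
`cache["name"] = 76` → cache = {'b': 29, 'a': 55, 'name': 76}
`cache["b"] = 134` → cache = {'b': 134, 'a': 55, 'name': 76}
`out = cache["b"]` → out = 134
So out = 134

Answer: 134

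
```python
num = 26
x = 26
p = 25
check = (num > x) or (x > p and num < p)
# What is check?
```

Trace:
`num = 26` → num = 26
`x = 26` → x = 26
`p = 25` → p = 25
`check = (num > x) or (x > p and num < p)` → check = False
So check = False

Answer: False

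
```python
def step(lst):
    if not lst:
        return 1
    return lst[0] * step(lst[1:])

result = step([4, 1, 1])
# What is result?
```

Product over [4, 1, 1] = 4 * 1 * 1 = 4

Answer: 4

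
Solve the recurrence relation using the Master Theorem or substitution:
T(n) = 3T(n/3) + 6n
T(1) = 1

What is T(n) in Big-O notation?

By Master Theorem: a=3, b=3, f(n)=6n. Since log_3(3) = 1 and f(n) = Θ(n^1), Case 2 applies. T(n) = O(n log n).

Answer: O(n log n)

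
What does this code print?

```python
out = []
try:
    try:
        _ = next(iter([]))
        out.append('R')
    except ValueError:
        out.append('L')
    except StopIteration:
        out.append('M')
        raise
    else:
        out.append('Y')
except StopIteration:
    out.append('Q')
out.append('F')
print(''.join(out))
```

Execution trace: 'M' (inner except StopIteration) → 'Q' (outer except StopIteration) → 'F' (after the try/except). Output: MQF

Answer: MQF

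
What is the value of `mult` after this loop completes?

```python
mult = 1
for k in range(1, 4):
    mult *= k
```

3! = 6
`mult` takes the values: 1 → 2 → 6

Answer: 6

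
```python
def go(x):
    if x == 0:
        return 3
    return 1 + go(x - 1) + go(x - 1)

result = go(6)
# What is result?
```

go(x) = 1 + 2·go(x-1), go(0)=3. Closed form: (3+1)·2^6 - 1 = 255.

Answer: 255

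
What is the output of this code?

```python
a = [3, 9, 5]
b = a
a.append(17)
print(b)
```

Key concept: basic list aliasing.
Step by step:
`a = [3, 9, 5]` → a = [3, 9, 5]
`b = a` → b = [3, 9, 5] (same object as a)
`a.append(17)` → a = [3, 9, 5, 17] (same object as b); b = [3, 9, 5, 17] (same object as a)
`print(b)` → prints [3, 9, 5, 17]

Answer: [3, 9, 5, 17]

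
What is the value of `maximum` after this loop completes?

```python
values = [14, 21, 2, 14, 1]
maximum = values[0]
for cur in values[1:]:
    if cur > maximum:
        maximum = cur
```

Maximum of [14, 21, 2, 14, 1]
`maximum` takes the values: 14 → 21

Answer: 21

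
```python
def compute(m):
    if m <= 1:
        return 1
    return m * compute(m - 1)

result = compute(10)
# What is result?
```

compute(10) = 10 * 9 * 8 * 7 * 6 * 5 * 4 * 3 * 2 * 1 = 3628800

Answer: 3628800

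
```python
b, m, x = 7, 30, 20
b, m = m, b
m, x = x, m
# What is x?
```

Trace:
`b, m, x = 7, 30, 20` → b = 7; m = 30; x = 20
`b, m = m, b` → b = 30; m = 7
`m, x = x, m` → m = 20; x = 7
So x = 7

Answer: 7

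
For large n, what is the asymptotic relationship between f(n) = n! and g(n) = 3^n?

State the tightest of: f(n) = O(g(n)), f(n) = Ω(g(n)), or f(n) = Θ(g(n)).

n! vs 3^n: f(n) = Ω(g(n)) but not O(g(n)) — n! grows strictly faster than 3^n.

Answer: f(n) = Ω(g(n)) but not O(g(n)) — n! grows strictly faster than 3^n.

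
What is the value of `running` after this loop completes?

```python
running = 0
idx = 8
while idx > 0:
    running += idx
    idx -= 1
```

Sum 8 down to 1
`running` takes the values: 0 → 8 → 15 → 21 → 26 → 30 → 33 → 35 → 36

Answer: 36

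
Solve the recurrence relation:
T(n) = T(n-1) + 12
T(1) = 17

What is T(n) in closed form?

Unrolling: T(n) = T(1) + 12·(n-1) = 17 + 12(n-1) = 12n + 5.

Answer: T(n) = 12n + 5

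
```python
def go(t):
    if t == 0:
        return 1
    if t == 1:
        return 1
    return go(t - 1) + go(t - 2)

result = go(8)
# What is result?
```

Build up from base cases: go(0)=1, go(1)=1, go(2)=2, go(3)=3, go(4)=5, go(5)=8, go(6)=13, ..., go(8)=34

Answer: 34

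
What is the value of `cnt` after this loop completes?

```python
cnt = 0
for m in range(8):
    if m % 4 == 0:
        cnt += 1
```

Count numbers divisible by 4 in range(8)
`cnt` takes the values: 0 → 1 → 2

Answer: 2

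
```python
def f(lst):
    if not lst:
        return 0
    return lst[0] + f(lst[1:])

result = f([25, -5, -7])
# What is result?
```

25 + (-5) + (-7) + 0 = 13

Answer: 13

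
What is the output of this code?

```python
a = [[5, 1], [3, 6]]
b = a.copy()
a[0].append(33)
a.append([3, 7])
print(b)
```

Key concept: shallow copy with nested lists.
Step by step:
`a = [[5, 1], [3, 6]]` → a = [[5, 1], [3, 6]]
`b = a.copy()` → b = [[5, 1], [3, 6]]
`a[0].append(33)` → a = [[5, 1, 33], [3, 6]]; b = [[5, 1, 33], [3, 6]]
`a.append([3, 7])` → a = [[5, 1, 33], [3, 6], [3, 7]]
`print(b)` → prints [[5, 1, 33], [3, 6]]

Answer: [[5, 1, 33], [3, 6]]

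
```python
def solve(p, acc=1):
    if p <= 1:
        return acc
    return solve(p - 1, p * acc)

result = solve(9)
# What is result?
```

Accumulator trace (n, acc): (9, 1) -> (8, 9) -> (7, 72) -> (6, 504) -> (5, 3024) -> (4, 15120) -> (3, 60480) -> (2, 181440) -> (1, 362880) -> return 362880

Answer: 362880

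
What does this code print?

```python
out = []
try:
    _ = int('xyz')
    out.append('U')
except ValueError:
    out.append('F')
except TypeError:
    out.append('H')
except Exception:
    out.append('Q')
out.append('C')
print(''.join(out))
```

Execution trace: 'F' (except ValueError) → 'C' (after the try/except). Output: FC

Answer: FC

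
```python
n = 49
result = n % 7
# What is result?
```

Trace:
`n = 49` → n = 49
`result = n % 7` → result = 0
So result = 0

Answer: 0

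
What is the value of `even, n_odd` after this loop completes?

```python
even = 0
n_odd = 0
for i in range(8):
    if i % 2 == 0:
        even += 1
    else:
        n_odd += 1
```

Count evens and odds in range(8)
`even, n_odd` takes the values: (0, 0) → (1, 0) → (1, 1) → (2, 1) → (2, 2) → (3, 2) → (3, 3) → (4, 3) → (4, 4)

Answer: 4, 4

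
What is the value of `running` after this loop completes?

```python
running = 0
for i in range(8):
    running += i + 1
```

Start at 0, add 1 to 8 = 36
`running` takes the values: 0 → 1 → 3 → 6 → 10 → 15 → 21 → 28 → 36

Answer: 36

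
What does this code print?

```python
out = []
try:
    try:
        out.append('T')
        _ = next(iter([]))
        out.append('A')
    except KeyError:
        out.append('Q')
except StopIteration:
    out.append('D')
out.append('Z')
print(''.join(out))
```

Execution trace: 'T' (try body) → 'D' (outer except StopIteration) → 'Z' (after the try/except). Output: TDZ

Answer: TDZ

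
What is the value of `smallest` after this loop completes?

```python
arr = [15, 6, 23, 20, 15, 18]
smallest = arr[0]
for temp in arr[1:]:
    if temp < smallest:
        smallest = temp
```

Minimum of [15, 6, 23, 20, 15, 18]
`smallest` takes the values: 15 → 6

Answer: 6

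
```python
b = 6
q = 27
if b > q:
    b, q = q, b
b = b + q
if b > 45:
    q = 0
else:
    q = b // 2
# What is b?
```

Trace:
`b = 6` → b = 6
`q = 27` → q = 27
`if b > q: ...` → b > q is False → no variable changes
`b = b + q` → b = 33
`if b > 45: ...` → b > 45 is False, take else branch → q = 16
So b = 33

Answer: 33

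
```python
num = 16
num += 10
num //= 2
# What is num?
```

Trace:
`num = 16` → num = 16
`num += 10` → num = 26
`num //= 2` → num = 13
So num = 13

Answer: 13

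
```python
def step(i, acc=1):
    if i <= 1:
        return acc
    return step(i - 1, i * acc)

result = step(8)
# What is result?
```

Accumulator trace (n, acc): (8, 1) -> (7, 8) -> (6, 56) -> (5, 336) -> (4, 1680) -> (3, 6720) -> (2, 20160) -> (1, 40320) -> return 40320

Answer: 40320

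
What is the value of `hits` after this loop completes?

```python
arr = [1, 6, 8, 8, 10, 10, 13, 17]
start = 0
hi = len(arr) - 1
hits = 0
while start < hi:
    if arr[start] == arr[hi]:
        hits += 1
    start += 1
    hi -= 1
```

Count matching pairs from ends
`hits` takes the values: 0

Answer: 0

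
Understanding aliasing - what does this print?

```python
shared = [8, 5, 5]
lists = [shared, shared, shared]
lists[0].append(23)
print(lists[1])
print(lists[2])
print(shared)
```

Key concept: list of same reference.
Step by step:
`shared = [8, 5, 5]` → shared = [8, 5, 5]
`lists = [shared, shared, shared]` → lists = [[8, 5, 5], [8, 5, 5], [8, 5, 5]]
`lists[0].append(23)` → shared = [8, 5, 5, 23]; lists = [[8, 5, 5, 23], [8, 5, 5, 23], [8, 5, 5, 23]]
`print(lists[1])` → prints [8, 5, 5, 23]
`print(lists[2])` → prints [8, 5, 5, 23]
`print(shared)` → prints [8, 5, 5, 23]

Answer:
[8, 5, 5, 23]
[8, 5, 5, 23]
[8, 5, 5, 23]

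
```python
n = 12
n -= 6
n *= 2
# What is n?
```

Trace:
`n = 12` → n = 12
`n -= 6` → n = 6
`n *= 2` → n = 12
So n = 12

Answer: 12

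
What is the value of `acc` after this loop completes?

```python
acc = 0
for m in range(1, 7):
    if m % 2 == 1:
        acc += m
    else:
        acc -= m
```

Add odd, subtract even
`acc` takes the values: 0 → 1 → -1 → 2 → -2 → 3 → -3

Answer: -3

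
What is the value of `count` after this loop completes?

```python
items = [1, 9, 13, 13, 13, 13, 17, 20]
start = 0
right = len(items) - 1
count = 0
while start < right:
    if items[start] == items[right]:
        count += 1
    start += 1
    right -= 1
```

Count matching pairs from ends
`count` takes the values: 0 → 1 → 2

Answer: 2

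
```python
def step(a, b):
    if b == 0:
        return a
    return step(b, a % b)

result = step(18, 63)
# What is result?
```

step(18, 63) -> step(63, 18) -> step(18, 9) -> step(9, 0) -> 9

Answer: 9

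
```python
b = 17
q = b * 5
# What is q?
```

Trace:
`b = 17` → b = 17
`q = b * 5` → q = 85
So q = 85

Answer: 85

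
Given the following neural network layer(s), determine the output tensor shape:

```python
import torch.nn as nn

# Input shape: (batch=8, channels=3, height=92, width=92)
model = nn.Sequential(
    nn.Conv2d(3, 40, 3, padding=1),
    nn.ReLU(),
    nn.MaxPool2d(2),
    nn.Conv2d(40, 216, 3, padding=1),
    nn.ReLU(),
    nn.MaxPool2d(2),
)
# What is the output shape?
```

Input: (8, 3, 92, 92) -> after first Conv2d: (8, 40, 92, 92) -> after first MaxPool2d: (8, 40, 46, 46) -> after second Conv2d: (8, 216, 46, 46) -> Output: (8, 216, 23, 23)

Answer: (8, 216, 23, 23)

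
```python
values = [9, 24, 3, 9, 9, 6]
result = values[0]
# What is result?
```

Trace:
`values = [9, 24, 3, 9, 9, 6]` → values = [9, 24, 3, 9, 9, 6]
`result = values[0]` → result = 9
So result = 9

Answer: 9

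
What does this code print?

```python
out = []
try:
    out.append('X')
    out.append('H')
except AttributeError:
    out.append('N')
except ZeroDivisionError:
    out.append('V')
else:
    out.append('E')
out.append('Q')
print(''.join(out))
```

Execution trace: 'X' (try body) → 'H' (try body, no exception) → 'E' (else) → 'Q' (after the try/except). Output: XHEQ

Answer: XHEQ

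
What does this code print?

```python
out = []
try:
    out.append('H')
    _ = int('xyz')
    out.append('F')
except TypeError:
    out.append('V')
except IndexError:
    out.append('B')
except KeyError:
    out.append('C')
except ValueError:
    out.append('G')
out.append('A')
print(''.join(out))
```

Execution trace: 'H' (try body) → 'G' (except ValueError) → 'A' (after the try/except). Output: HGA

Answer: HGA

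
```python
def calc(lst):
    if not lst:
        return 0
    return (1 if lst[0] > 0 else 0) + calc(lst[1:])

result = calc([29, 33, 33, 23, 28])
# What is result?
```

Count of positive elements in [29, 33, 33, 23, 28] = 5

Answer: 5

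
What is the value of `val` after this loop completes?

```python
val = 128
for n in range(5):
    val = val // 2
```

Halve 5 times: 128 // 2^5 = 4
`val` takes the values: 128 → 64 → 32 → 16 → 8 → 4

Answer: 4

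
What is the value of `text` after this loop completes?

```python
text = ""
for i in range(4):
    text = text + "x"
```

Repeat 'x' 4 times
`text` takes the values: "" → "x" → "xx" → "xxx" → "xxxx"

Answer: "xxxx"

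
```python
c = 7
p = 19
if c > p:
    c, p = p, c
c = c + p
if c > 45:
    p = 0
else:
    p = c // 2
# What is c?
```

Trace:
`c = 7` → c = 7
`p = 19` → p = 19
`if c > p: ...` → c > p is False → no variable changes
`c = c + p` → c = 26
`if c > 45: ...` → c > 45 is False, take else branch → p = 13
So c = 26

Answer: 26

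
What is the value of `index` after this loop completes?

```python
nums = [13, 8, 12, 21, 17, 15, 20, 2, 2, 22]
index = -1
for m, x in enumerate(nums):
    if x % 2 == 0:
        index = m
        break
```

First even number index in [13, 8, 12, 21, 17, 15, 20, 2, 2, 22]
`index` takes the values: -1 → 1

Answer: 1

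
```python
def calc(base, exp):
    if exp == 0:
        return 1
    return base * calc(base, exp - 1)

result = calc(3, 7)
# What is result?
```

calc(3, 7) = 3 * 3 * 3 * 3 * 3 * 3 * 3 = 2187

Answer: 2187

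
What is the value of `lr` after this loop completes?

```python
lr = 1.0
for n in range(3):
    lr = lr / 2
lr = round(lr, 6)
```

Halving LR 3 times: 1 / 2^3
`lr` takes the values: 1.0 → 0.5 → 0.25 → 0.125

Answer: 0.125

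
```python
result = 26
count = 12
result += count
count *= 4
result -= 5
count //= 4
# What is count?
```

Trace:
`result = 26` → result = 26
`count = 12` → count = 12
`result += count` → result = 38
`count *= 4` → count = 48
`result -= 5` → result = 33
`count //= 4` → count = 12
So count = 12

Answer: 12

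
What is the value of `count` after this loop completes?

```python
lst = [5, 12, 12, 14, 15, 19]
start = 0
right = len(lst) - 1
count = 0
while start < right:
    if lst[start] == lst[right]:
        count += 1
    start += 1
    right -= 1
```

Count matching pairs from ends
`count` takes the values: 0

Answer: 0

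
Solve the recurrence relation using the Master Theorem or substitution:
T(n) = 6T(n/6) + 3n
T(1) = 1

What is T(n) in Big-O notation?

By Master Theorem: a=6, b=6, f(n)=3n. Since log_6(6) = 1 and f(n) = Θ(n^1), Case 2 applies. T(n) = O(n log n).

Answer: O(n log n)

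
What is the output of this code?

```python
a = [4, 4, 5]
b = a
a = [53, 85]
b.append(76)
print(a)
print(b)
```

Key concept: rebinding vs mutation: a is rebound to a new list, b still points at the original.
Step by step:
`a = [4, 4, 5]` → a = [4, 4, 5]
`b = a` → b = [4, 4, 5] (same object as a)
`a = [53, 85]` → a = [53, 85]
`b.append(76)` → b = [4, 4, 5, 76]
`print(a)` → prints [53, 85]
`print(b)` → prints [4, 4, 5, 76]

Answer:
[53, 85]
[4, 4, 5, 76]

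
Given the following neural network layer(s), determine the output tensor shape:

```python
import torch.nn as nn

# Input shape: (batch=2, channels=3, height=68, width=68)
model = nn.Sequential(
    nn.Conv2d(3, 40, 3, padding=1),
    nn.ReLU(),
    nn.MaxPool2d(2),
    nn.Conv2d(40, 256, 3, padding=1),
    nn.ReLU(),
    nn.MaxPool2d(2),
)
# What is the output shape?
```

Input: (2, 3, 68, 68) -> after first Conv2d: (2, 40, 68, 68) -> after first MaxPool2d: (2, 40, 34, 34) -> after second Conv2d: (2, 256, 34, 34) -> Output: (2, 256, 17, 17)

Answer: (2, 256, 17, 17)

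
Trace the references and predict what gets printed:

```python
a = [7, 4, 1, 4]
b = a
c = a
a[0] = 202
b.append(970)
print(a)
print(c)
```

Key concept: multiple aliases.
Step by step:
`a = [7, 4, 1, 4]` → a = [7, 4, 1, 4]
`b = a` → b = [7, 4, 1, 4] (same object as a)
`c = a` → c = [7, 4, 1, 4] (same object as a, b)
`a[0] = 202` → a = [202, 4, 1, 4] (same object as b, c); b = [202, 4, 1, 4] (same object as a, c); c = [202, 4, 1, 4] (same object as a, b)
`b.append(970)` → a = [202, 4, 1, 4, 970] (same object as b, c); b = [202, 4, 1, 4, 970] (same object as a, c); c = [202, 4, 1, 4, 970] (same object as a, b)
`print(a)` → prints [202, 4, 1, 4, 970]
`print(c)` → prints [202, 4, 1, 4, 970]

Answer:
[202, 4, 1, 4, 970]
[202, 4, 1, 4, 970]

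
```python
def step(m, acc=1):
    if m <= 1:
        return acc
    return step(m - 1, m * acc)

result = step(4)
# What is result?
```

Accumulator trace (n, acc): (4, 1) -> (3, 4) -> (2, 12) -> (1, 24) -> return 24

Answer: 24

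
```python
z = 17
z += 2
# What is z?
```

Trace:
`z = 17` → z = 17
`z += 2` → z = 19
So z = 19

Answer: 19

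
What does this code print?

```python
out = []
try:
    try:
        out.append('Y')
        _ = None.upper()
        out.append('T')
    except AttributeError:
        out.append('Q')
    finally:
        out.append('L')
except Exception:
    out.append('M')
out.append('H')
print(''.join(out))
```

Execution trace: 'Y' (inner try body) → 'Q' (inner except AttributeError) → 'L' (inner finally) → 'H' (after the try/except). Output: YQLH

Answer: YQLH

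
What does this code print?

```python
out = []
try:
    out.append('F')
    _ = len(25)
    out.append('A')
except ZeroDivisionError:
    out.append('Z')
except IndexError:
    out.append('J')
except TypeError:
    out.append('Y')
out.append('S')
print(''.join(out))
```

Execution trace: 'F' (try body) → 'Y' (except TypeError) → 'S' (after the try/except). Output: FYS

Answer: FYS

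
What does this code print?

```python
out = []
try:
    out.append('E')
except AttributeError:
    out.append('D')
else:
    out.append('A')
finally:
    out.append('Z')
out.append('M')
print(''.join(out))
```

Execution trace: 'E' (try body, no exception) → 'A' (else) → 'Z' (finally) → 'M' (after the try/except). Output: EAZM

Answer: EAZM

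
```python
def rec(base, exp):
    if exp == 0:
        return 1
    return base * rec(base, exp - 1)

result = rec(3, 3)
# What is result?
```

rec(3, 3) = 3 * 3 * 3 = 27

Answer: 27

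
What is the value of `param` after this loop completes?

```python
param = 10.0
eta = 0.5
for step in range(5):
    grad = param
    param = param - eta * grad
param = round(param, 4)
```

Gradient descent: w = 10.0 * (1 - 0.5)^5
`param` takes the values: 10.0 → 5.0 → 2.5 → 1.25 → 0.625 → 0.3125

Answer: 0.3125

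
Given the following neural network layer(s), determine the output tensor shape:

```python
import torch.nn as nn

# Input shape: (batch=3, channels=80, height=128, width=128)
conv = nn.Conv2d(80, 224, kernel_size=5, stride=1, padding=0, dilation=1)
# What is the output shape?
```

Input: (3, 80, 128, 128) -> Output: (3, 224, 124, 124)

Answer: (3, 224, 124, 124)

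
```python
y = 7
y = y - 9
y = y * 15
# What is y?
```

Trace:
`y = 7` → y = 7
`y = y - 9` → y = -2
`y = y * 15` → y = -30
So y = -30

Answer: -30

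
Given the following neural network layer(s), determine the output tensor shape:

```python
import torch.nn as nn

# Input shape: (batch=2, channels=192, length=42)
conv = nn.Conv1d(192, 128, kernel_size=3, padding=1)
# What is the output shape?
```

Input: (2, 192, 42) -> Output: (2, 128, 42)

Answer: (2, 128, 42)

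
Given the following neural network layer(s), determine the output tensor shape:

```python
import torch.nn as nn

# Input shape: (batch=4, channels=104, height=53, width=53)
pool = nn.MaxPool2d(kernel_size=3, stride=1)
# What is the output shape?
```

Input: (4, 104, 53, 53) -> Output: (4, 104, 51, 51)

Answer: (4, 104, 51, 51)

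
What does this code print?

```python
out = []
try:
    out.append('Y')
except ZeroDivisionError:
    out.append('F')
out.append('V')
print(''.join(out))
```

Execution trace: 'Y' (try body, no exception) → 'V' (after the try/except). Output: YV

Answer: YV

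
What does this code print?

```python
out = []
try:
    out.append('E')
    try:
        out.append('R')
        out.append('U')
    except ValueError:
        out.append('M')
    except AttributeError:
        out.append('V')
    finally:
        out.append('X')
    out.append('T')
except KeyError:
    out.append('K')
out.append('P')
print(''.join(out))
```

Execution trace: 'E' (try body) → 'R' (inner try body) → 'U' (inner try body, no exception) → 'X' (inner finally) → 'T' (try body, no exception) → 'P' (after the try/except). Output: ERUXTP

Answer: ERUXTP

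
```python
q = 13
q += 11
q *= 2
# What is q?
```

Trace:
`q = 13` → q = 13
`q += 11` → q = 24
`q *= 2` → q = 48
So q = 48

Answer: 48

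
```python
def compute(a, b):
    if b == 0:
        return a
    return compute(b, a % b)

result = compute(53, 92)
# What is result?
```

compute(53, 92) -> compute(92, 53) -> compute(53, 39) -> compute(39, 14) -> compute(14, 11) -> compute(11, 3) -> compute(3, 2) -> compute(2, 1) -> compute(1, 0) -> 1

Answer: 1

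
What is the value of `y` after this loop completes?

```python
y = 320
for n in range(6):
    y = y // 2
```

Halve 6 times: 320 // 2^6 = 5
`y` takes the values: 320 → 160 → 80 → 40 → 20 → 10 → 5

Answer: 5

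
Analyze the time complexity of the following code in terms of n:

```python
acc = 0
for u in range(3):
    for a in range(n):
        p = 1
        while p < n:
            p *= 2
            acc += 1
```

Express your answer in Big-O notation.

Each loop level contributes: 1 × n × log n. Multiplying the contributions gives O(n log n).

Answer: O(n log n)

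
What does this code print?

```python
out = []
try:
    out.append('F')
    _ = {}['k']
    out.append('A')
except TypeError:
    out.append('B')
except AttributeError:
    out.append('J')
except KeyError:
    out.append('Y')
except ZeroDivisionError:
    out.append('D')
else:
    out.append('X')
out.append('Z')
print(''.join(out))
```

Execution trace: 'F' (try body) → 'Y' (except KeyError) → 'Z' (after the try/except). Output: FYZ

Answer: FYZ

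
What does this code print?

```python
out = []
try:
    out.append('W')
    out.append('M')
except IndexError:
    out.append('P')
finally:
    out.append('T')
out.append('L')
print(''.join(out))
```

Execution trace: 'W' (try body) → 'M' (try body, no exception) → 'T' (finally) → 'L' (after the try/except). Output: WMTL

Answer: WMTL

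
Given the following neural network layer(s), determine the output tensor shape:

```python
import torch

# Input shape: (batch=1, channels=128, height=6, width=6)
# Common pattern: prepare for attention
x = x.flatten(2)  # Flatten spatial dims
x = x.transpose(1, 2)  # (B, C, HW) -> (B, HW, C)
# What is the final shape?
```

Input: (1, 128, 6, 6) -> after flatten(2): (1, 128, 36) -> Output: (1, 36, 128)

Answer: (1, 36, 128)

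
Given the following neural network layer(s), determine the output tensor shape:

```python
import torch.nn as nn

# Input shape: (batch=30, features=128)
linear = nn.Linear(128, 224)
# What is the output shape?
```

Input: (30, 128) -> Output: (30, 224)

Answer: (30, 224)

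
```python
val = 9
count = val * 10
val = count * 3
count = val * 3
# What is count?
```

Trace:
`val = 9` → val = 9
`count = val * 10` → count = 90
`val = count * 3` → val = 270
`count = val * 3` → count = 810
So count = 810

Answer: 810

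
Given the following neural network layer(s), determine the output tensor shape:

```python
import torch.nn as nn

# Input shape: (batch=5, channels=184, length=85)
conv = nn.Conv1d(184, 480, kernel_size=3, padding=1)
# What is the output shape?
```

Input: (5, 184, 85) -> Output: (5, 480, 85)

Answer: (5, 480, 85)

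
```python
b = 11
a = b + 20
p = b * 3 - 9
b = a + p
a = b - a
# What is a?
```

Trace:
`b = 11` → b = 11
`a = b + 20` → a = 31
`p = b * 3 - 9` → p = 24
`b = a + p` → b = 55
`a = b - a` → a = 24
So a = 24

Answer: 24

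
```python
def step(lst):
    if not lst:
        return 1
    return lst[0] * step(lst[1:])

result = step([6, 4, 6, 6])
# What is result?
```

Product over [6, 4, 6, 6] = 6 * 4 * 6 * 6 = 864

Answer: 864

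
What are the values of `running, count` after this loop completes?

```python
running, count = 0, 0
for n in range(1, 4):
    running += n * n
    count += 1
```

Sum of squares and count
`running, count` takes the values: (0, 0) → (1, 0) → (1, 1) → (5, 1) → (5, 2) → (14, 2) → (14, 3)

Answer: 14, 3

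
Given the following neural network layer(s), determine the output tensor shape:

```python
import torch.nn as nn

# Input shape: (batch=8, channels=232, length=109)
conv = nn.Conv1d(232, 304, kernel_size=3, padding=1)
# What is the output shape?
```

Input: (8, 232, 109) -> Output: (8, 304, 109)

Answer: (8, 304, 109)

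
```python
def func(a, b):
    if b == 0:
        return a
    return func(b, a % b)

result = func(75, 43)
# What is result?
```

func(75, 43) -> func(43, 32) -> func(32, 11) -> func(11, 10) -> func(10, 1) -> func(1, 0) -> 1

Answer: 1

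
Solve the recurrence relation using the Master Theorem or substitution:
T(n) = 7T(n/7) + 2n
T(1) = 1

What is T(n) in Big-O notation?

By Master Theorem: a=7, b=7, f(n)=2n. Since log_7(7) = 1 and f(n) = Θ(n^1), Case 2 applies. T(n) = O(n log n).

Answer: O(n log n)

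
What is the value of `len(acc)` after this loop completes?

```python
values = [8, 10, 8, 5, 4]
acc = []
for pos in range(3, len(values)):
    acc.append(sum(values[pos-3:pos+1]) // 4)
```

Number of 4-element averages
`acc` takes the values: [] → [7] → [7, 6]
So `len(acc)` = 2

Answer: 2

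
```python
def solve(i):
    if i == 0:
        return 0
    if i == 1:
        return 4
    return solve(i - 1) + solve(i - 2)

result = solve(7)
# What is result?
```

Build up from base cases: solve(0)=0, solve(1)=4, solve(2)=4, solve(3)=8, solve(4)=12, solve(5)=20, solve(6)=32, ..., solve(7)=52

Answer: 52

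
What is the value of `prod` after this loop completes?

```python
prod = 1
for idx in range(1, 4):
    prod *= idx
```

3! = 6
`prod` takes the values: 1 → 2 → 6

Answer: 6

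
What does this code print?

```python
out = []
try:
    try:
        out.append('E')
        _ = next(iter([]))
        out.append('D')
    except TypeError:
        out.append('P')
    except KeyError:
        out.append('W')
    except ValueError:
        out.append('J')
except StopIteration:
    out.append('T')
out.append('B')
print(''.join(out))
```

Execution trace: 'E' (try body) → 'T' (outer except StopIteration) → 'B' (after the try/except). Output: ETB

Answer: ETB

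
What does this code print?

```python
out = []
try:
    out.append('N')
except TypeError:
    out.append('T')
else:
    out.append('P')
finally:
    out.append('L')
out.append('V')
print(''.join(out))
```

Execution trace: 'N' (try body, no exception) → 'P' (else) → 'L' (finally) → 'V' (after the try/except). Output: NPLV

Answer: NPLV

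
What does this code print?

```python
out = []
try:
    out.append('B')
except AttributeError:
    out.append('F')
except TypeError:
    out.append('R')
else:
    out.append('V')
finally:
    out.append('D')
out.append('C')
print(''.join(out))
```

Execution trace: 'B' (try body, no exception) → 'V' (else) → 'D' (finally) → 'C' (after the try/except). Output: BVDC

Answer: BVDC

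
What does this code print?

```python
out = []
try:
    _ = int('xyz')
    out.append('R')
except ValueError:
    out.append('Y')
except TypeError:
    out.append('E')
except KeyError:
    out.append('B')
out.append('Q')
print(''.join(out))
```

Execution trace: 'Y' (except ValueError) → 'Q' (after the try/except). Output: YQ

Answer: YQ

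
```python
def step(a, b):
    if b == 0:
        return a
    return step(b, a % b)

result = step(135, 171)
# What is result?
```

step(135, 171) -> step(171, 135) -> step(135, 36) -> step(36, 27) -> step(27, 9) -> step(9, 0) -> 9

Answer: 9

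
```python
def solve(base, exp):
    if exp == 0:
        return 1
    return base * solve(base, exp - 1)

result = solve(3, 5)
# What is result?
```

solve(3, 5) = 3 * 3 * 3 * 3 * 3 = 243

Answer: 243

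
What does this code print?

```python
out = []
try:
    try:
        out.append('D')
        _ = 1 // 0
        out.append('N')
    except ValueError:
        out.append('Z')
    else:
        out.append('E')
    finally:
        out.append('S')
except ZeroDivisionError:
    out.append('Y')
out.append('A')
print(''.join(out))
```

Execution trace: 'D' (inner try body) → 'S' (inner finally) → 'Y' (outer except ZeroDivisionError) → 'A' (after the try/except). Output: DSYA

Answer: DSYA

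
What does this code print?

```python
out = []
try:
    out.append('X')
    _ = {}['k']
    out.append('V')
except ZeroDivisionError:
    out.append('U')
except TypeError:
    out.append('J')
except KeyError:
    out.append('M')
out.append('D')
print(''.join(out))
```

Execution trace: 'X' (try body) → 'M' (except KeyError) → 'D' (after the try/except). Output: XMD

Answer: XMD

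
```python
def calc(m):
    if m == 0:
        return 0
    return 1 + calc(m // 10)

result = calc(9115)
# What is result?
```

Count of digits of 9115: 4

Answer: 4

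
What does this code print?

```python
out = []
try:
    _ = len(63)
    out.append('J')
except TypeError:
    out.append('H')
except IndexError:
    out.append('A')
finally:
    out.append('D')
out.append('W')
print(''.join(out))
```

Execution trace: 'H' (except TypeError) → 'D' (finally) → 'W' (after the try/except). Output: HDW

Answer: HDW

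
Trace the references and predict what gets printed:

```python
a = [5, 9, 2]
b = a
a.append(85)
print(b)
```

Key concept: basic list aliasing.
Step by step:
`a = [5, 9, 2]` → a = [5, 9, 2]
`b = a` → b = [5, 9, 2] (same object as a)
`a.append(85)` → a = [5, 9, 2, 85] (same object as b); b = [5, 9, 2, 85] (same object as a)
`print(b)` → prints [5, 9, 2, 85]

Answer: [5, 9, 2, 85]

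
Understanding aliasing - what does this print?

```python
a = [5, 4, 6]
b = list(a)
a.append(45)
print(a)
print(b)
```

Key concept: list() constructor creates copy.
Step by step:
`a = [5, 4, 6]` → a = [5, 4, 6]
`b = list(a)` → b = [5, 4, 6]
`a.append(45)` → a = [5, 4, 6, 45]
`print(a)` → prints [5, 4, 6, 45]
`print(b)` → prints [5, 4, 6]

Answer:
[5, 4, 6, 45]
[5, 4, 6]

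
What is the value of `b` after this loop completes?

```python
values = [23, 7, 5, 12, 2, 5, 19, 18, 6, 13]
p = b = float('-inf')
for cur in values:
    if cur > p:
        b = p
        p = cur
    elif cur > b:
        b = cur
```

Second largest (with repeats) in [23, 7, 5, 12, 2, 5, 19, 18, 6, 13]
`b` takes the values: -inf → 7 → 12 → 19

Answer: 19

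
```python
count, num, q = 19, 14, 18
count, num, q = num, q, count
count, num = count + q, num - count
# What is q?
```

Trace:
`count, num, q = 19, 14, 18` → count = 19; num = 14; q = 18
`count, num, q = num, q, count` → count = 14; num = 18; q = 19
`count, num = count + q, num - count` → count = 33; num = 4
So q = 19

Answer: 19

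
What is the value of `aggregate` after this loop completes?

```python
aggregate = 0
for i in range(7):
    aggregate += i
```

Sum of 0 to 6 = 21
`aggregate` takes the values: 0 → 1 → 3 → 6 → 10 → 15 → 21

Answer: 21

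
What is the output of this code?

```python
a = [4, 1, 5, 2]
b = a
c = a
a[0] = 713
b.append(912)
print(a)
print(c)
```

Key concept: multiple aliases.
Step by step:
`a = [4, 1, 5, 2]` → a = [4, 1, 5, 2]
`b = a` → b = [4, 1, 5, 2] (same object as a)
`c = a` → c = [4, 1, 5, 2] (same object as a, b)
`a[0] = 713` → a = [713, 1, 5, 2] (same object as b, c); b = [713, 1, 5, 2] (same object as a, c); c = [713, 1, 5, 2] (same object as a, b)
`b.append(912)` → a = [713, 1, 5, 2, 912] (same object as b, c); b = [713, 1, 5, 2, 912] (same object as a, c); c = [713, 1, 5, 2, 912] (same object as a, b)
`print(a)` → prints [713, 1, 5, 2, 912]
`print(c)` → prints [713, 1, 5, 2, 912]

Answer:
[713, 1, 5, 2, 912]
[713, 1, 5, 2, 912]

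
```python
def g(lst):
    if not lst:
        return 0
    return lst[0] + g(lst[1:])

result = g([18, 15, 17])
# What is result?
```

18 + 15 + 17 + 0 = 50

Answer: 50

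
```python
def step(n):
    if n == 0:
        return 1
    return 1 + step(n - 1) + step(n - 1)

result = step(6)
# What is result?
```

step(n) = 1 + 2·step(n-1), step(0)=1. Closed form: (1+1)·2^6 - 1 = 127.

Answer: 127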